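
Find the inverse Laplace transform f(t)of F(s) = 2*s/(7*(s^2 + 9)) 2*cos(3*t)/7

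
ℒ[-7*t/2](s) -7/(2*s^2)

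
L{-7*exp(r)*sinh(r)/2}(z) -7/(2*z*(z - 2))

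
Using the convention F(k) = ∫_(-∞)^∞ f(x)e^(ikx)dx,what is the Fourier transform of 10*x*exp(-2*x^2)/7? 5*sqrt(2)*I*sqrt(pi)*k*exp(-k^2/8)/28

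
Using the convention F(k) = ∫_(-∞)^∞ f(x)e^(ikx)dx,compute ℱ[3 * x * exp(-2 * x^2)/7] 3 * sqrt(2) * I * sqrt(pi) * k * exp(-k^2/8)/56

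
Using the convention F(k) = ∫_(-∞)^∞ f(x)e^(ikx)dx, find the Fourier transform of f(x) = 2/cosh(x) 2*pi/cosh(pi*k/2)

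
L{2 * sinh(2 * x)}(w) 4/(w^2 - 4)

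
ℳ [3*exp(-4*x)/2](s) 3*gamma(s)/(2*2^(2*s))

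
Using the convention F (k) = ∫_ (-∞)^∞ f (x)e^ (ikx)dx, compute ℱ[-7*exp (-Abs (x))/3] -14/ (3*k^2 + 3)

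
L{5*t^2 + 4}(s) 4/s + 10/s^3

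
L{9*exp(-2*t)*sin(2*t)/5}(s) 18/(5*((s+2)^2+4))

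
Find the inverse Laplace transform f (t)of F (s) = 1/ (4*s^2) t/4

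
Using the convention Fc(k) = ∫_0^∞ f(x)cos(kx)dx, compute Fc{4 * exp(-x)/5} 4/(5 * (k^2 + 1))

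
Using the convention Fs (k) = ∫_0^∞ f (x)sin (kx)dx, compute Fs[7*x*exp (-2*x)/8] 7*k/ (2*(k^2 + 4)^2)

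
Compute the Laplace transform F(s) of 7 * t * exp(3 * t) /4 7/(4 * (s - 3) ^2) 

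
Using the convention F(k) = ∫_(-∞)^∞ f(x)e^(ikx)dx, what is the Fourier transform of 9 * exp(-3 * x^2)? 3 * sqrt(3) * sqrt(pi) * exp(-k^2/12)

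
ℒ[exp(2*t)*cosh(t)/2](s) (s - 2)/(2*((s - 2)^2 - 1))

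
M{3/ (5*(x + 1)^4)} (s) gamma (s)*gamma (4 - s)/10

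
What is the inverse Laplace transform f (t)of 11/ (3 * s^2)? 11 * t/3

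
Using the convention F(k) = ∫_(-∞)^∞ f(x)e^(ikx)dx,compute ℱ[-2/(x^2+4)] -pi*exp(-2*Abs(k))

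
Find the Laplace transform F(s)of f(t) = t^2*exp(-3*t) 2/(s + 3)^3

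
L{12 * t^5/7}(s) 1440/(7 * s^6)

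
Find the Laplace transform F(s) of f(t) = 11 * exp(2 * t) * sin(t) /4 11/(4 * ((s - 2) ^2 + 1) ) 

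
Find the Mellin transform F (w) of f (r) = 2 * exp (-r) 2 * gamma (w) 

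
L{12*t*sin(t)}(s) 24*s/(s^2+1)^2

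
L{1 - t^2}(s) 1/s - 2/s^3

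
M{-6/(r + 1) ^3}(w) -3*pi*(w - 2)*(w - 1) /sin(pi*w) 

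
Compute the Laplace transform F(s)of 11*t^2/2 11/s^3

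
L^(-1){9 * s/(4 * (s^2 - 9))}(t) 9 * cosh(3 * t)/4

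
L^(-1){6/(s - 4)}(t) 6 * exp(4 * t)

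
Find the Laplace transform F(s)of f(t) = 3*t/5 3/(5*s^2)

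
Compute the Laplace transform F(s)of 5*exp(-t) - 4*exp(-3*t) 5/(s + 1) - 4/(s + 3)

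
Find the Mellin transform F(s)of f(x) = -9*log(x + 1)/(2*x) 9*pi*csc(pi*s)/(2*(s - 1))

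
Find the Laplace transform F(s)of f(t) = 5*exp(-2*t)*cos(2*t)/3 5*(s + 2)/(3*((s + 2)^2 + 4))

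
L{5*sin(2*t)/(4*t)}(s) 5*atan(2/s)/4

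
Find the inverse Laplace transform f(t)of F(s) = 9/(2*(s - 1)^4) 3*t^3*exp(t)/4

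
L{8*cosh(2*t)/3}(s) 8*s/(3*(s^2 - 4))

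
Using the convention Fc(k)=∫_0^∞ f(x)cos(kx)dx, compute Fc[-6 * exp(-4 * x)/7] -24/(7 * k^2+112)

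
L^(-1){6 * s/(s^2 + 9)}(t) 6 * cos(3 * t)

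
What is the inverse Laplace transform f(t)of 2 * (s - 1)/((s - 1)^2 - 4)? 2 * exp(t) * cosh(2 * t)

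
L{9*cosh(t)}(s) 9*s/(s^2 - 1)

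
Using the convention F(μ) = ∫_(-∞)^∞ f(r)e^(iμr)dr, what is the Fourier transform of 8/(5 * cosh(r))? 8 * pi/(5 * cosh(pi * μ/2))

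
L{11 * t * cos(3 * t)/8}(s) 11 * (s^2 - 9)/(8 * (s^2 + 9)^2)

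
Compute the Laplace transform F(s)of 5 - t 5/s - 1/s^2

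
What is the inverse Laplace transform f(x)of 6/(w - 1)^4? x^3*exp(x)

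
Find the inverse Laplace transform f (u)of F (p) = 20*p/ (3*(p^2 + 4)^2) 5*u*sin (2*u)/3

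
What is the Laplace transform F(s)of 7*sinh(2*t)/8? 7/(4*(s^2 - 4))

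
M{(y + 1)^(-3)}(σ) pi*(σ - 2)*(σ - 1)/(2*sin(pi*σ))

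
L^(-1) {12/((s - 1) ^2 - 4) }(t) 6*exp(t)*sinh(2*t) 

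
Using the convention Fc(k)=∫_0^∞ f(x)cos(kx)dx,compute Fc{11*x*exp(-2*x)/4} 11*(4 - k^2)/(4*(k^2 + 4)^2)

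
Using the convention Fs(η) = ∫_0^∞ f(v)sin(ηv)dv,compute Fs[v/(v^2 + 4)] pi * exp(-2 * η)/2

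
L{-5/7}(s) -5/(7 * s)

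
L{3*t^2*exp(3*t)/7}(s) 6/(7*(s - 3)^3)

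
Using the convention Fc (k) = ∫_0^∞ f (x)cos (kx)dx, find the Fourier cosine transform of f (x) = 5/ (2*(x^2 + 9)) 5*pi*exp (-3*k)/12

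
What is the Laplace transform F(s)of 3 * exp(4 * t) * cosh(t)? 3 * (s - 4)/((s - 4)^2 - 1)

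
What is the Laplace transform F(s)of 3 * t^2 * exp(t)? 6/(s - 1)^3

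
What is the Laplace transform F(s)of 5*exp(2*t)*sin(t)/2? 5/(2*((s - 2)^2 + 1))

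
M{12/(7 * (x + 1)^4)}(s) 2 * gamma(s) * gamma(4 - s)/7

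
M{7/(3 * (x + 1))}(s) 7 * pi * csc(pi * s)/3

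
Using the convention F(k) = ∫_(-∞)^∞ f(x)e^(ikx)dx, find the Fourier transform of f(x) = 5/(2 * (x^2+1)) 5 * pi * exp(-Abs(k))/2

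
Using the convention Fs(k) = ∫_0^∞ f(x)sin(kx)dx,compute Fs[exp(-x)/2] k/(2*(k^2 + 1))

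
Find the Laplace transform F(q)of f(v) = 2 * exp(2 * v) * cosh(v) 2 * (q - 2)/((q - 2)^2 - 1)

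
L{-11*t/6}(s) -11/(6*s^2)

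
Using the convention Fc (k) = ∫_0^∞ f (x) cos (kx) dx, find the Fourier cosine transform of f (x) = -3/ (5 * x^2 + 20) -3 * pi * exp (-2 * k) /20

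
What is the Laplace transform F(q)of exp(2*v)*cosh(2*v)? (q - 2)/(q*(q - 4))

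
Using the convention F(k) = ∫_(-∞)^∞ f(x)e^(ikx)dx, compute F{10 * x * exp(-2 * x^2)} 5 * sqrt(2) * I * sqrt(pi) * k * exp(-k^2/8)/4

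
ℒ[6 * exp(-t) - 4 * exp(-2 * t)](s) 6/(s + 1) - 4/(s + 2)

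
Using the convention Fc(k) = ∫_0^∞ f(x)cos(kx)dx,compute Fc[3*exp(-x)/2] 3/(2*(k^2 + 1))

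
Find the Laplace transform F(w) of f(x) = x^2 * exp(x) 2/(w - 1) ^3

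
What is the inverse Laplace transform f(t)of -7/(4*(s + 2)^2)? -7*t*exp(-2*t)/4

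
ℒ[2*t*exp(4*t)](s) 2/(s - 4)^2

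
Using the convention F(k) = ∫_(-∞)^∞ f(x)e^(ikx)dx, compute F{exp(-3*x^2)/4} sqrt(3)*sqrt(pi)*exp(-k^2/12)/12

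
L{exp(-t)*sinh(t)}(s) 1/(s*(s + 2))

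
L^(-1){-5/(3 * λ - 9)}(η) -5 * exp(3 * η)/3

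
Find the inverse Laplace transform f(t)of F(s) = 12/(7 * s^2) 12 * t/7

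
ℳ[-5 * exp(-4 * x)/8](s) -5 * gamma(s)/(8 * 2^(2 * s))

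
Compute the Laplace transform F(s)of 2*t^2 4/s^3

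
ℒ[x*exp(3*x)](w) (w - 3)^(-2)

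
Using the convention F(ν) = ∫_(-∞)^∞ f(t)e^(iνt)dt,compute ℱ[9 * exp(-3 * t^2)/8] 3 * sqrt(3) * sqrt(pi) * exp(-ν^2/12)/8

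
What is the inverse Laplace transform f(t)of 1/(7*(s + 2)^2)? t*exp(-2*t)/7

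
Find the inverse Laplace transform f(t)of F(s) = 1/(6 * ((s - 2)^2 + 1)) exp(2 * t) * sin(t)/6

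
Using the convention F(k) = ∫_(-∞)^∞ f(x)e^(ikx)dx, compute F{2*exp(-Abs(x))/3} 4/(3*(k^2 + 1))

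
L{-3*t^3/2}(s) -9/s^4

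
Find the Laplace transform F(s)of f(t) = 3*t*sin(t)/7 6*s/(7*(s^2 + 1)^2)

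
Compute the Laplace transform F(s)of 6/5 6/(5 * s)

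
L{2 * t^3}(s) 12/s^4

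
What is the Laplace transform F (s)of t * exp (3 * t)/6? 1/ (6 * (s - 3)^2)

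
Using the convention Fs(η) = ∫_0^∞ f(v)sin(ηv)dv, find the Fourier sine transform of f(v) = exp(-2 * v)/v atan(η/2)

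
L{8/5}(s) 8/(5*s)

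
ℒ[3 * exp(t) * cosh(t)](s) 3 * (s - 1)/(s * (s - 2))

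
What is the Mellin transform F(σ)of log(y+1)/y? -pi*csc(pi*σ)/(σ - 1)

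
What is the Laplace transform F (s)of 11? 11/s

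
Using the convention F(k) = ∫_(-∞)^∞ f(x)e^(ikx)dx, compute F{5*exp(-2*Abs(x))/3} 20/(3*(k^2+4))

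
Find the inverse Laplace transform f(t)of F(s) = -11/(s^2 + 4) -11*sin(2*t)/2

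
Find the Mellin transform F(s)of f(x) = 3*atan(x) -3*pi*sec(pi*s/2)/(2*s)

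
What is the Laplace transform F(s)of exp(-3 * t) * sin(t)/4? 1/(4 * ((s + 3)^2 + 1))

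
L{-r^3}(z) -6/z^4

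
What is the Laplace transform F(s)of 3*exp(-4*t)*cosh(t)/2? 3*(s+4)/(2*((s+4)^2-1))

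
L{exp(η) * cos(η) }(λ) (λ - 1) /((λ - 1) ^2 + 1) 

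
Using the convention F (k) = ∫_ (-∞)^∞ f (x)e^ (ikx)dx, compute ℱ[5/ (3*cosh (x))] 5*pi/ (3*cosh (pi*k/2))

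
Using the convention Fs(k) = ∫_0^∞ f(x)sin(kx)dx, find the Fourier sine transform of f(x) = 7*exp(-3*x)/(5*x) 7*atan(k/3)/5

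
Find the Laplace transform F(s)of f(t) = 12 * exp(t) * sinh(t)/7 12/(7 * s * (s - 2))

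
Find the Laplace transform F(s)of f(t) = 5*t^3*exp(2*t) 30/(s - 2)^4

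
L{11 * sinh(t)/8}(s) 11/(8 * (s^2 - 1))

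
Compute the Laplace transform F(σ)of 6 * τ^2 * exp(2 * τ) 12/(σ - 2)^3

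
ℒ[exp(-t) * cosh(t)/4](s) (s + 1)/(4 * s * (s + 2))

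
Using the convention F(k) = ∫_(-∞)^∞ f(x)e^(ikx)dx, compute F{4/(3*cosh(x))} 4*pi/(3*cosh(pi*k/2))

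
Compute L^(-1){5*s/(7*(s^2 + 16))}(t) 5*cos(4*t)/7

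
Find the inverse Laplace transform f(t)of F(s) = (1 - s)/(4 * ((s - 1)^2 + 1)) -exp(t) * cos(t)/4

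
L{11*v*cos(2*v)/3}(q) 11*(q^2 - 4)/(3*(q^2+4)^2)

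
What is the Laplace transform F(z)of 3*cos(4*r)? 3*z/(z^2+16)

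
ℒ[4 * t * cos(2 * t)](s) 4 * (s^2 - 4)/(s^2 + 4)^2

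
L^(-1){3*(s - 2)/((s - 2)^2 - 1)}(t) 3*exp(2*t)*cosh(t)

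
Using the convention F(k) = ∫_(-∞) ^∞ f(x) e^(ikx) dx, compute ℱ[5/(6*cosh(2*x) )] 5*pi/(12*cosh(pi*k/4) ) 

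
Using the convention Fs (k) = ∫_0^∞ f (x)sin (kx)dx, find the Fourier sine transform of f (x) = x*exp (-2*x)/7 4*k/ (7*(k^2 + 4)^2)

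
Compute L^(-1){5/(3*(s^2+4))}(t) 5*sin(2*t)/6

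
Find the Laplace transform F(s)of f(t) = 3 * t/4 3/(4 * s^2)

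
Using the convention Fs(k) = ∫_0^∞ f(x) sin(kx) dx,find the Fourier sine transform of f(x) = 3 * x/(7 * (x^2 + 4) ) 3 * pi * exp(-2 * k) /14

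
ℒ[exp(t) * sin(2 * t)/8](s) 1/(4 * ((s - 1)^2 + 4))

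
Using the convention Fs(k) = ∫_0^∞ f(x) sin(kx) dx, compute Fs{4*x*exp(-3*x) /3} 8*k/(k^2 + 9) ^2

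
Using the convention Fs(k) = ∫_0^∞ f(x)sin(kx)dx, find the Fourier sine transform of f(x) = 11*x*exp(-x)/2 11*k/(k^2+1)^2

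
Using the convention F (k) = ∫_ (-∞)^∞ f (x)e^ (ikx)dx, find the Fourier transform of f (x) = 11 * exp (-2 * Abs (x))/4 11/ (k^2 + 4)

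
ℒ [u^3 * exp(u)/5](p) 6/(5 * (p - 1)^4)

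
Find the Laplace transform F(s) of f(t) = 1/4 1/(4*s) 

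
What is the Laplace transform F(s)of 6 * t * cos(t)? 6 * (s^2 - 1)/(s^2 + 1)^2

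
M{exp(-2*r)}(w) gamma(w)/2^w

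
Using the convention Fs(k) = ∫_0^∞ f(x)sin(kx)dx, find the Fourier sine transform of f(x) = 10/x 5*pi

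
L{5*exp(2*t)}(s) 5/(s - 2)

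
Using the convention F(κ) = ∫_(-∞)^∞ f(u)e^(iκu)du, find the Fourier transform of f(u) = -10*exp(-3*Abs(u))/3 -20/(κ^2 + 9)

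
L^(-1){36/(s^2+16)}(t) 9*sin(4*t)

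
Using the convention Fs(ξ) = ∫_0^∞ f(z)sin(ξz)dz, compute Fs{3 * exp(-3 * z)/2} 3 * ξ/(2 * (ξ^2 + 9))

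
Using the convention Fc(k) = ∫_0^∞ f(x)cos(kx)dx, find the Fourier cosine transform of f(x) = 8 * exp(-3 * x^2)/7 4 * sqrt(3) * sqrt(pi) * exp(-k^2/12)/21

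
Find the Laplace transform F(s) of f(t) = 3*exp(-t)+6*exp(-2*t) 6/(s+2)+3/(s+1) 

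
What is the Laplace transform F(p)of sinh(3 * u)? 3/(p^2 - 9)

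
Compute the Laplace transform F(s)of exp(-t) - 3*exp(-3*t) 1/(s + 1) - 3/(s + 3)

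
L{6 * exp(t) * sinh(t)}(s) 6/(s * (s - 2))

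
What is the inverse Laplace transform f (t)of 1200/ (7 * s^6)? 10 * t^5/7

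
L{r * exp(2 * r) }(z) (z - 2) ^(-2) 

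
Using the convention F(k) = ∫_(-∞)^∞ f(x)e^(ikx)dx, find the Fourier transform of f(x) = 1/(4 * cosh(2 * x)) pi/(8 * cosh(pi * k/4))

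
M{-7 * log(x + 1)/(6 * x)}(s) 7 * pi * csc(pi * s)/(6 * (s - 1))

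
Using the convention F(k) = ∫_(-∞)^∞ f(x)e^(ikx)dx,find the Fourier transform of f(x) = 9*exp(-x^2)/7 9*sqrt(pi)*exp(-k^2/4)/7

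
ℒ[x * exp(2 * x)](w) (w - 2)^(-2)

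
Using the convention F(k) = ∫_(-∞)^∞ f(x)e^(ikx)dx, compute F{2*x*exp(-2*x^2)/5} sqrt(2)*I*sqrt(pi)*k*exp(-k^2/8)/20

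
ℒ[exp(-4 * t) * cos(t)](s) (s + 4)/((s + 4)^2 + 1)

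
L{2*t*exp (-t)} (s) 2/ (s + 1)^2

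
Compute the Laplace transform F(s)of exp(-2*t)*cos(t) (s + 2)/((s + 2)^2 + 1)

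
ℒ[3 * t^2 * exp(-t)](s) 6/(s + 1)^3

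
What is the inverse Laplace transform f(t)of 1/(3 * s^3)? t^2/6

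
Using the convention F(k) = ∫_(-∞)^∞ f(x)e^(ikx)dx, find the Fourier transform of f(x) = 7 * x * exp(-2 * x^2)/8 7 * sqrt(2) * I * sqrt(pi) * k * exp(-k^2/8)/64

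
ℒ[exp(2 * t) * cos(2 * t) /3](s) (s - 2) /(3 * ((s - 2) ^2 + 4) ) 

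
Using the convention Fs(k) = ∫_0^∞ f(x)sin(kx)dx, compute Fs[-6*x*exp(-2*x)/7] -24*k/(7*(k^2+4)^2)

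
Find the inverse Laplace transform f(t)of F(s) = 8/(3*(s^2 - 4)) 4*sinh(2*t)/3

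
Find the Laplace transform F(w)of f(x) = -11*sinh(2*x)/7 -22/(7*w^2 - 28)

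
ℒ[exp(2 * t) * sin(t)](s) 1/((s - 2)^2 + 1)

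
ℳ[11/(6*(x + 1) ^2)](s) -11*pi*(s - 1) /(6*sin(pi*s) ) 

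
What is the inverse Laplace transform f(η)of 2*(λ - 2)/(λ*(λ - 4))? 2*exp(2*η)*cosh(2*η)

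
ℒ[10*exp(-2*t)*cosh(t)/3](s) 10*(s+2)/(3*((s+2)^2-1))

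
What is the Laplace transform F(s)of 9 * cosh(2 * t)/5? 9 * s/(5 * (s^2 - 4))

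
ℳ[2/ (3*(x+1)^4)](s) gamma (s)*gamma (4 - s)/9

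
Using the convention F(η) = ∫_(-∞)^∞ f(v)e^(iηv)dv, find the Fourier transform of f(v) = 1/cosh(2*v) pi/(2*cosh(pi*η/4))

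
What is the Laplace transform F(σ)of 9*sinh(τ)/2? 9/(2*(σ^2 - 1))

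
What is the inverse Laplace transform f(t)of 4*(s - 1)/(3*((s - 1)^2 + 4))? 4*exp(t)*cos(2*t)/3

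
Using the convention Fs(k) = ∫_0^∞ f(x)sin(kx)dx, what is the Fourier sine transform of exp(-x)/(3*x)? atan(k)/3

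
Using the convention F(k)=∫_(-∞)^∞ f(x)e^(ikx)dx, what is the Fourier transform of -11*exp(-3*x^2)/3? -11*sqrt(3)*sqrt(pi)*exp(-k^2/12)/9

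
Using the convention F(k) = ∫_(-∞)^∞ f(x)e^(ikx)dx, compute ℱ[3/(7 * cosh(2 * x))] 3 * pi/(14 * cosh(pi * k/4))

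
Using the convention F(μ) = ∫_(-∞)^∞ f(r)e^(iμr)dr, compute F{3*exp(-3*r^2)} sqrt(3)*sqrt(pi)*exp(-μ^2/12)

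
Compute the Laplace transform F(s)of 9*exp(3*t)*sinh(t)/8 9/(8*((s - 3)^2 - 1))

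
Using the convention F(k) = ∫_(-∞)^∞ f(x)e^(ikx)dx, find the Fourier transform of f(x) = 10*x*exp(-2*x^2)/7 5*sqrt(2)*I*sqrt(pi)*k*exp(-k^2/8)/28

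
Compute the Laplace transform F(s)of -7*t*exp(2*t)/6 -7/(6*(s - 2)^2)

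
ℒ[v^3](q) 6/q^4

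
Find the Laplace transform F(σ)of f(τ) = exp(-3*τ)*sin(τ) 1/((σ + 3)^2 + 1)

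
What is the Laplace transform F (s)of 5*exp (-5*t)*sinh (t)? 5/ ( (s + 5)^2 - 1)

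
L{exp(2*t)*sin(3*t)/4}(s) 3/(4*((s - 2)^2 + 9))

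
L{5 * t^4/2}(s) 60/s^5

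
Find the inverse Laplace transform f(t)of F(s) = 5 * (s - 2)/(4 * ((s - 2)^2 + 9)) 5 * exp(2 * t) * cos(3 * t)/4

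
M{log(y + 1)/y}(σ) -pi * csc(pi * σ)/(σ - 1)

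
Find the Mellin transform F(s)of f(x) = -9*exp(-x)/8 -9*gamma(s)/8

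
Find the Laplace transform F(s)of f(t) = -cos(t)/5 -s/(5 * s^2 + 5)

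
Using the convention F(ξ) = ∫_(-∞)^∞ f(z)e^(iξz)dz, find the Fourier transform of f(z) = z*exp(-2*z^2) sqrt(2)*I*sqrt(pi)*ξ*exp(-ξ^2/8)/8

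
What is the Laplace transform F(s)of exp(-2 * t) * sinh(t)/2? 1/(2 * ((s+2)^2 - 1))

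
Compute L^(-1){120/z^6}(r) r^5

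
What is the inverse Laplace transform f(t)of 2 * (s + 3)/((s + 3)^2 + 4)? 2 * exp(-3 * t) * cos(2 * t)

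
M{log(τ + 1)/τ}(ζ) -pi * csc(pi * ζ)/(ζ - 1)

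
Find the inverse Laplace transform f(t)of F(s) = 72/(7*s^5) 3*t^4/7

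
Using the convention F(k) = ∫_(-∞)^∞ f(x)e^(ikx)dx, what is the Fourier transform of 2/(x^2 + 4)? pi*exp(-2*Abs(k))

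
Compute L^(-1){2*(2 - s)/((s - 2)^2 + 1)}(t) -2*exp(2*t)*cos(t)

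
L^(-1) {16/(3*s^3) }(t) 8*t^2/3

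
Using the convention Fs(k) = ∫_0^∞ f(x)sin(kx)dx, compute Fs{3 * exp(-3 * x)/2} 3 * k/(2 * (k^2 + 9))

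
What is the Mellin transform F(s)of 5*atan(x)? -5*pi*sec(pi*s/2)/(2*s)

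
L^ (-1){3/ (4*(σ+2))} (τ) 3*exp (-2*τ)/4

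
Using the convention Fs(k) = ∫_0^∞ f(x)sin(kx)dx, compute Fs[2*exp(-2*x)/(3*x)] 2*atan(k/2)/3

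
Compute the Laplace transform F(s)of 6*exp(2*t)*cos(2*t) 6*(s - 2)/((s - 2)^2 + 4)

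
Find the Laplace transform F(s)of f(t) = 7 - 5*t 7/s - 5/s^2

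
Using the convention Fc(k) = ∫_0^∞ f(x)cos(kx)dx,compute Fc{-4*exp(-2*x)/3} -8/(3*k^2 + 12)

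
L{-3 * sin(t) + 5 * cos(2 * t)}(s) 5 * s/(s^2 + 4) - 3/(s^2 + 1)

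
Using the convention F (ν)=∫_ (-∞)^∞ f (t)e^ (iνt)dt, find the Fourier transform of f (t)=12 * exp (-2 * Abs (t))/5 48/ (5 * (ν^2 + 4))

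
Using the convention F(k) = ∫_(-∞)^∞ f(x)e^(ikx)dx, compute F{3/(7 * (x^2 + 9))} pi * exp(-3 * Abs(k))/7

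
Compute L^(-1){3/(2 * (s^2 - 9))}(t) sinh(3 * t)/2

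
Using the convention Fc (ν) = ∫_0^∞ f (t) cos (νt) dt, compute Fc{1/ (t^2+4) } pi * exp (-2 * ν) /4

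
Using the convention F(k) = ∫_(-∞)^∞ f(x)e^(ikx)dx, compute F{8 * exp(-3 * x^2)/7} 8 * sqrt(3) * sqrt(pi) * exp(-k^2/12)/21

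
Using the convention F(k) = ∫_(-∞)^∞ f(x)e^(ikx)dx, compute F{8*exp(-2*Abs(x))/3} 32/(3*(k^2 + 4))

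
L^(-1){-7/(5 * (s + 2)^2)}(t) -7 * t * exp(-2 * t)/5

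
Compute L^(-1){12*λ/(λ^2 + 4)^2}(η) 3*η*sin(2*η)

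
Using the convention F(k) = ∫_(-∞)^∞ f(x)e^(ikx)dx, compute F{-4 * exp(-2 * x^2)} -2 * sqrt(2) * sqrt(pi) * exp(-k^2/8)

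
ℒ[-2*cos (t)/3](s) -2*s/ (3*s^2+3)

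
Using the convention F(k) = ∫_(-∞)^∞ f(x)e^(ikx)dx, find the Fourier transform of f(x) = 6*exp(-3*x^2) 2*sqrt(3)*sqrt(pi)*exp(-k^2/12)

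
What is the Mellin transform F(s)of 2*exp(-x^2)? gamma(s/2)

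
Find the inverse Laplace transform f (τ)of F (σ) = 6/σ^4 τ^3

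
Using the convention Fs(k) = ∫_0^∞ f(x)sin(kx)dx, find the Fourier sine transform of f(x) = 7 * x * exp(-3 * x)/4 21 * k/(2 * (k^2 + 9)^2)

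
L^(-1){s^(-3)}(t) t^2/2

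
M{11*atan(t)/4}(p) -11*pi*sec(pi*p/2)/(8*p)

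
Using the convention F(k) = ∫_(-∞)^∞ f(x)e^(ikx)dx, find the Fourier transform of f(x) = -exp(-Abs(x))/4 -1/(2*k^2 + 2)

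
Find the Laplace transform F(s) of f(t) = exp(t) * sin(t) 1/((s - 1) ^2 + 1) 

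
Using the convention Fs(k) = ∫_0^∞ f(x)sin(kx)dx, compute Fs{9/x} 9*pi/2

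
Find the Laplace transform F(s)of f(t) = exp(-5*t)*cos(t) (s + 5)/((s + 5)^2 + 1)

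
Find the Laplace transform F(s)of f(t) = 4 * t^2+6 6/s+8/s^3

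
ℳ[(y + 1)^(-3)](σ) pi * (σ - 2) * (σ - 1)/(2 * sin(pi * σ))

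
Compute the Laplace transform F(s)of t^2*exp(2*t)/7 2/(7*(s - 2)^3)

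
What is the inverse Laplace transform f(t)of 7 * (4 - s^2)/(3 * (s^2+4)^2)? -7 * t * cos(2 * t)/3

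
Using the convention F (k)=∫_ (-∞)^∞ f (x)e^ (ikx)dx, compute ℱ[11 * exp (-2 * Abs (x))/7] 44/ (7 * (k^2 + 4))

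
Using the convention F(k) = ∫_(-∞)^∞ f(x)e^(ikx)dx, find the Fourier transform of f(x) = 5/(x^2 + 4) 5*pi*exp(-2*Abs(k))/2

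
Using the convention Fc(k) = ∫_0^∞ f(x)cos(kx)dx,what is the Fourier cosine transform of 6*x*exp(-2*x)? 6*(4 - k^2)/(k^2 + 4)^2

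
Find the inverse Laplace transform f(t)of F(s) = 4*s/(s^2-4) 4*cosh(2*t)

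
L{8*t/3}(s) 8/(3*s^2)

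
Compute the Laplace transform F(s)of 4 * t 4/s^2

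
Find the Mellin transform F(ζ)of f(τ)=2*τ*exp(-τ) 2*gamma(ζ + 1)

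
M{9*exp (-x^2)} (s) 9*gamma (s/2)/2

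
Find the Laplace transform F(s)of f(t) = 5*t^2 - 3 10/s^3 - 3/s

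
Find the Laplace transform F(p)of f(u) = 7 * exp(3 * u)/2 7/(2 * (p - 3))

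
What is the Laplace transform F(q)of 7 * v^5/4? 210/q^6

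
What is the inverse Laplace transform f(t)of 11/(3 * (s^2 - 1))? 11 * sinh(t)/3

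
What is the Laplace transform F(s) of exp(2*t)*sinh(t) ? 1/((s - 2) ^2 - 1) 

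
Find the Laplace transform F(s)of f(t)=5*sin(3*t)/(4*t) 5*atan(3/s)/4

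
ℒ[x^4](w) 24/w^5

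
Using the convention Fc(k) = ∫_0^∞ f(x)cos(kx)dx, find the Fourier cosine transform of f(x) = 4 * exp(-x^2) 2 * sqrt(pi) * exp(-k^2/4)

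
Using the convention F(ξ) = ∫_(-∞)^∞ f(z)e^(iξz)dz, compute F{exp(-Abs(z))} 2/(ξ^2 + 1)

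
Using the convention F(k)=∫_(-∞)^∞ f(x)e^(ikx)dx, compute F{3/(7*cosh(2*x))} 3*pi/(14*cosh(pi*k/4))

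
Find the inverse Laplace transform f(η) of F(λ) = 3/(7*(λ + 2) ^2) 3*η*exp(-2*η) /7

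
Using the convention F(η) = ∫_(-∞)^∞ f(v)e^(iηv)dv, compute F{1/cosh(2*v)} pi/(2*cosh(pi*η/4))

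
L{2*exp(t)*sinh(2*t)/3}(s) 4/(3*((s - 1)^2 - 4))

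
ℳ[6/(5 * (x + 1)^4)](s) gamma(s) * gamma(4 - s)/5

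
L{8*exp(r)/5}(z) 8/(5*(z - 1))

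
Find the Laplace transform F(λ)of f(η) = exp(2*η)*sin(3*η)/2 3/(2*((λ - 2)^2 + 9))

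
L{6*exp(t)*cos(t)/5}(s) 6*(s - 1)/(5*((s - 1)^2 + 1))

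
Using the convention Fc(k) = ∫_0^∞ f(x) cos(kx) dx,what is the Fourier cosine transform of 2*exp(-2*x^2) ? sqrt(2)*sqrt(pi)*exp(-k^2/8) /2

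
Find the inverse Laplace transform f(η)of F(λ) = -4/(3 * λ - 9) -4 * exp(3 * η)/3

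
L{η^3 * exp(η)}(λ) 6/(λ - 1)^4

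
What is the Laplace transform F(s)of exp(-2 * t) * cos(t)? (s + 2)/((s + 2)^2 + 1)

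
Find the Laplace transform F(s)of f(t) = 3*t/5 3/(5*s^2)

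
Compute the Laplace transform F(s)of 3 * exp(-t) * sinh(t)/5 3/(5 * s * (s + 2))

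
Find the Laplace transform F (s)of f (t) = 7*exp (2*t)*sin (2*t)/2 7/ ( (s - 2)^2+4)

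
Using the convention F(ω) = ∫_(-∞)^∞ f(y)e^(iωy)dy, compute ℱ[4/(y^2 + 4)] 2 * pi * exp(-2 * Abs(ω))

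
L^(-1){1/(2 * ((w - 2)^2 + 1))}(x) exp(2 * x) * sin(x)/2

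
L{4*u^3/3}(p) 8/p^4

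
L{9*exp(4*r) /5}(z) 9/(5*(z - 4) ) 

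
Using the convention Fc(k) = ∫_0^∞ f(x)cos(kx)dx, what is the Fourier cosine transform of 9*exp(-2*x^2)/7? 9*sqrt(2)*sqrt(pi)*exp(-k^2/8)/28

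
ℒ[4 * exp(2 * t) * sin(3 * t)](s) 12/((s - 2)^2 + 9)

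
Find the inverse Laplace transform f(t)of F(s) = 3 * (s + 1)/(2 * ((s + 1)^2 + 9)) 3 * exp(-t) * cos(3 * t)/2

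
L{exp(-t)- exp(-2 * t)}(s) 1/(s + 1) - 1/(s + 2)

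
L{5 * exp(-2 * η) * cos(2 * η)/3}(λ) 5 * (λ + 2)/(3 * ((λ + 2)^2 + 4))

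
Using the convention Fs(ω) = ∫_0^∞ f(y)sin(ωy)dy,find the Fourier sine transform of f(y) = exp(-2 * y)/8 ω/(8 * (ω^2 + 4))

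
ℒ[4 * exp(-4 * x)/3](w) 4/(3 * (w + 4))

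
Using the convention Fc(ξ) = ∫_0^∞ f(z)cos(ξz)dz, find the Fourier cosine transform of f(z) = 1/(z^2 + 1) pi * exp(-ξ)/2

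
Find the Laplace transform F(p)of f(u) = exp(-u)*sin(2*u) 2/((p + 1)^2 + 4)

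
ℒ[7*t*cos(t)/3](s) 7*(s^2 - 1)/(3*(s^2 + 1)^2)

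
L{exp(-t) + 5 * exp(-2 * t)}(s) 5/(s + 2) + 1/(s + 1)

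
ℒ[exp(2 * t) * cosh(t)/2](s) (s - 2)/(2 * ((s - 2)^2 - 1))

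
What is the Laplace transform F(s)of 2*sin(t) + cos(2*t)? s/(s^2 + 4) + 2/(s^2 + 1)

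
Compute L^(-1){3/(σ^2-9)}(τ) sinh(3*τ)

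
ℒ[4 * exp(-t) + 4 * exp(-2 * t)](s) 4/(s + 2) + 4/(s + 1)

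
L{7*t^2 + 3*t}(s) 14/s^3 + 3/s^2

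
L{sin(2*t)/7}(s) 2/(7*(s^2 + 4))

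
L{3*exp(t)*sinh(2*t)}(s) 6/((s - 1)^2 - 4)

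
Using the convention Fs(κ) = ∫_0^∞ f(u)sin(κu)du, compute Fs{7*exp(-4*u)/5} 7*κ/(5*(κ^2+16))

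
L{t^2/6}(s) 1/(3*s^3)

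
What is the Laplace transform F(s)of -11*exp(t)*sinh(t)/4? -11/(4*s*(s - 2))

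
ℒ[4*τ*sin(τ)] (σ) 8*σ/(σ^2+1)^2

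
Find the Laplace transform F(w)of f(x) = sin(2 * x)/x atan(2/w)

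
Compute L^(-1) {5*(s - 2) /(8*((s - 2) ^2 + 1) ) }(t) 5*exp(2*t)*cos(t) /8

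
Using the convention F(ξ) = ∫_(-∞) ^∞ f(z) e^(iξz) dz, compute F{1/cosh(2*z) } pi/(2*cosh(pi*ξ/4) ) 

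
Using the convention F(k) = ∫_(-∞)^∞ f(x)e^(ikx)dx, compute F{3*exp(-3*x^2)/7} sqrt(3)*sqrt(pi)*exp(-k^2/12)/7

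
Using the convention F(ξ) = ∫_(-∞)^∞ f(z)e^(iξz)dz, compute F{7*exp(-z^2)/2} 7*sqrt(pi)*exp(-ξ^2/4)/2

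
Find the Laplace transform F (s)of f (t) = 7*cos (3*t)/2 7*s/ (2*(s^2 + 9))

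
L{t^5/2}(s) 60/s^6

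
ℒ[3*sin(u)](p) 3/(p^2 + 1) 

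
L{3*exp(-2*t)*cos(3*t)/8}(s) 3*(s+2)/(8*((s+2)^2+9))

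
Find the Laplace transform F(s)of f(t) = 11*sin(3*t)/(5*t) 11*atan(3/s)/5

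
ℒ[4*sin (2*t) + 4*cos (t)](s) 8/ (s^2 + 4) + 4*s/ (s^2 + 1)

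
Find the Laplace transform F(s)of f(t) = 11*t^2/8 11/(4*s^3)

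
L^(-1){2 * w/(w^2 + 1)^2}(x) x * sin(x)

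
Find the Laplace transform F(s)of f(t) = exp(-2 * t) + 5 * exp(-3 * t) 1/(s + 2) + 5/(s + 3)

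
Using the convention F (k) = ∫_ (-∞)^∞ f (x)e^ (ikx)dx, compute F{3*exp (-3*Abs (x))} 18/ (k^2 + 9)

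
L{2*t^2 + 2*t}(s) 2/s^2 + 4/s^3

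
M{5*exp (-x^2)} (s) 5*gamma (s/2)/2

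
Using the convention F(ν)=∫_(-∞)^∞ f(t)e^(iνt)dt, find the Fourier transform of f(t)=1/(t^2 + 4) pi * exp(-2 * Abs(ν))/2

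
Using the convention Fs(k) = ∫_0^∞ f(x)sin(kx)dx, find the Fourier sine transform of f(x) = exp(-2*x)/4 k/(4*(k^2 + 4))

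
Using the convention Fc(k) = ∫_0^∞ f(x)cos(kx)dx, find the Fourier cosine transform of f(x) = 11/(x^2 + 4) 11*pi*exp(-2*k)/4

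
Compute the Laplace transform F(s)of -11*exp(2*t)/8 -11/(8*s - 16)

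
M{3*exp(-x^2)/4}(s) 3*gamma(s/2)/8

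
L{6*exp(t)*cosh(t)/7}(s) 6*(s - 1)/(7*s*(s - 2))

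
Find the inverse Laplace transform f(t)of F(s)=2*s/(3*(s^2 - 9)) 2*cosh(3*t)/3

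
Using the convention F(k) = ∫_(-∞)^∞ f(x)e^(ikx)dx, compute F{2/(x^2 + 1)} 2*pi*exp(-Abs(k))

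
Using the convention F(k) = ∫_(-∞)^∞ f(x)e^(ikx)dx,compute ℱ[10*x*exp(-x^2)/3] 5*I*sqrt(pi)*k*exp(-k^2/4)/3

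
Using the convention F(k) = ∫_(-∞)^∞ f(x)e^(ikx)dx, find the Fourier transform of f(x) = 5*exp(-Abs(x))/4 5/(2*(k^2 + 1))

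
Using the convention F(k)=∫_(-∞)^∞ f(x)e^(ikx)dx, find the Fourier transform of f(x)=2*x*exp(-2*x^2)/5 sqrt(2)*I*sqrt(pi)*k*exp(-k^2/8)/20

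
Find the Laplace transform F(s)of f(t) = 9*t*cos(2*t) 9*(s^2 - 4)/(s^2 + 4)^2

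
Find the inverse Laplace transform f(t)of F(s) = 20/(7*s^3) 10*t^2/7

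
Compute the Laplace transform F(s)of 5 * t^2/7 10/(7 * s^3)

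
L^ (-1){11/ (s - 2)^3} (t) 11*t^2*exp (2*t)/2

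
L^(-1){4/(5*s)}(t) 4/5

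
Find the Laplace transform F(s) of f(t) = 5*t 5/s^2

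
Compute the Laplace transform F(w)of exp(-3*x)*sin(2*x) 2/((w + 3)^2 + 4)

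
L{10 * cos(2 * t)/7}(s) 10 * s/(7 * (s^2 + 4))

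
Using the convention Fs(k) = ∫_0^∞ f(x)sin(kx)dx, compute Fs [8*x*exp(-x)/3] 16*k/(3*(k^2 + 1)^2)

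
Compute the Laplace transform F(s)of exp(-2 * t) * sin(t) 1/((s + 2)^2 + 1)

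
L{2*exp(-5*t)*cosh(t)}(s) 2*(s + 5)/((s + 5)^2 - 1)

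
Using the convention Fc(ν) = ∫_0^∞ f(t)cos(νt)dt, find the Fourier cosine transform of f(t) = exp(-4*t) 4/(ν^2 + 16)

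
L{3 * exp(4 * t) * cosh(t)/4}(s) 3 * (s - 4)/(4 * ((s - 4)^2-1))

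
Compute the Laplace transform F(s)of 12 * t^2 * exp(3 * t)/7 24/(7 * (s - 3)^3)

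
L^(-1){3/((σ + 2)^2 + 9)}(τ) exp(-2*τ)*sin(3*τ)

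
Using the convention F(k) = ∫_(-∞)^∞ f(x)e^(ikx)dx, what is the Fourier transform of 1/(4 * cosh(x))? pi/(4 * cosh(pi * k/2))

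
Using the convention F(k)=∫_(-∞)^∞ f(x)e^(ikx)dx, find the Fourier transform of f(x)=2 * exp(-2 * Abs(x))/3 8/(3 * (k^2 + 4))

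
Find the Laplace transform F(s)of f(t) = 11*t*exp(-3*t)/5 11/(5*(s + 3)^2)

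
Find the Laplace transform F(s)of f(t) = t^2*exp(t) 2/(s - 1)^3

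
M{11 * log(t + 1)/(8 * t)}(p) -11 * pi * csc(pi * p)/(8 * p - 8)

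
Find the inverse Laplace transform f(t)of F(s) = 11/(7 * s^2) 11 * t/7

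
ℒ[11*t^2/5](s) 22/ (5*s^3)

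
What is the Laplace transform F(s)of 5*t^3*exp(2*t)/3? 10/(s - 2)^4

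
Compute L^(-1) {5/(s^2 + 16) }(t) 5*sin(4*t) /4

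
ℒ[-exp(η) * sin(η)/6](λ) -1/(6 * (λ - 1)^2 + 6)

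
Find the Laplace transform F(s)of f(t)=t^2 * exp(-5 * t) 2/(s + 5)^3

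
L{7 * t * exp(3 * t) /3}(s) 7/(3 * (s - 3) ^2) 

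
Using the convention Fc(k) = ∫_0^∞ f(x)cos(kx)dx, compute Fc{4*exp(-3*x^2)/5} 2*sqrt(3)*sqrt(pi)*exp(-k^2/12)/15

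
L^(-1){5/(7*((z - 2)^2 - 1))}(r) 5*exp(2*r)*sinh(r)/7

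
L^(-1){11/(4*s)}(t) 11/4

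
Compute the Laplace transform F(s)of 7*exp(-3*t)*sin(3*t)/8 21/(8*((s + 3)^2 + 9))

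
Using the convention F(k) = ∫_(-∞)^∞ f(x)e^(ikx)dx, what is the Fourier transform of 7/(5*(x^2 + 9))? 7*pi*exp(-3*Abs(k))/15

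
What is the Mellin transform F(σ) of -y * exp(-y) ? -gamma(σ + 1) 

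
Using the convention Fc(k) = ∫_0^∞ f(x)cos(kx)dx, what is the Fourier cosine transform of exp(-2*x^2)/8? sqrt(2)*sqrt(pi)*exp(-k^2/8)/32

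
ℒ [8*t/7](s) 8/ (7*s^2)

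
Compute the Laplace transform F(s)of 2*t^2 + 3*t 4/s^3 + 3/s^2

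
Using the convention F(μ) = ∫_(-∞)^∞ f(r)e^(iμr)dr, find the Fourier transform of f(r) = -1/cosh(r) -pi/cosh(pi * μ/2)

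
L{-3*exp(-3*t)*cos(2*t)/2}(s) 3*(-s - 3)/(2*((s + 3)^2 + 4))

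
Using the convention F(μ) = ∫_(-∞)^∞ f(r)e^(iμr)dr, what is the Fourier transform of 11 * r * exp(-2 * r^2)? 11 * sqrt(2) * I * sqrt(pi) * μ * exp(-μ^2/8)/8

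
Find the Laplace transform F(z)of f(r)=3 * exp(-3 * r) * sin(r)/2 3/(2 * ((z + 3)^2 + 1))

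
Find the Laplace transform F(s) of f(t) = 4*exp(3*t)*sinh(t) 4/((s - 3) ^2 - 1) 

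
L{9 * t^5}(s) 1080/s^6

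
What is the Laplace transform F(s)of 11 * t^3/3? 22/s^4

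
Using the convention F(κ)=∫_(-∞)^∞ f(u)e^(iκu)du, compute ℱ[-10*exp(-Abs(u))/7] -20/(7*κ^2 + 7)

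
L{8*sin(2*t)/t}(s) 8*atan(2/s)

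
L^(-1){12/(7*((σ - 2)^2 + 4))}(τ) 6*exp(2*τ)*sin(2*τ)/7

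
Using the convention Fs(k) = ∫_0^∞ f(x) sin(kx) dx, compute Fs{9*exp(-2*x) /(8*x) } 9*atan(k/2) /8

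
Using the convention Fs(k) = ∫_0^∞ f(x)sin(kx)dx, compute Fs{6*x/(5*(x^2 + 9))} 3*pi*exp(-3*k)/5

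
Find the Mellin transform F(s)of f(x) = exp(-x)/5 gamma(s)/5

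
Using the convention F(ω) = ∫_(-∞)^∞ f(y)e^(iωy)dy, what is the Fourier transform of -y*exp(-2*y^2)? -sqrt(2)*I*sqrt(pi)*ω*exp(-ω^2/8)/8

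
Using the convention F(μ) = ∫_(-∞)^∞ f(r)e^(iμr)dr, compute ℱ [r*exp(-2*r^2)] sqrt(2)*I*sqrt(pi)*μ*exp(-μ^2/8)/8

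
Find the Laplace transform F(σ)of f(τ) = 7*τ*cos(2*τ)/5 7*(σ^2 - 4)/(5*(σ^2 + 4)^2)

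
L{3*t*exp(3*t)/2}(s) 3/(2*(s - 3)^2)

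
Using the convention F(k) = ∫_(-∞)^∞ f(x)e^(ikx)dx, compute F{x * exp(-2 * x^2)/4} sqrt(2) * I * sqrt(pi) * k * exp(-k^2/8)/32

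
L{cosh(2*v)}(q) q/(q^2 - 4)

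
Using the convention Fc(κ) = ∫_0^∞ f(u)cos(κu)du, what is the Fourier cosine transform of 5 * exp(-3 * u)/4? 15/(4 * (κ^2 + 9))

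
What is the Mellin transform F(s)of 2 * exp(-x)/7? 2 * gamma(s)/7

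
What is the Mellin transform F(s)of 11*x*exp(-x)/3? 11*gamma(s+1)/3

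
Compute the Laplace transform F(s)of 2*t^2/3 4/(3*s^3)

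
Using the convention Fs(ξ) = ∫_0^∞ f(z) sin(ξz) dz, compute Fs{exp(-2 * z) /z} atan(ξ/2) 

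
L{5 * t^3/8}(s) 15/(4 * s^4)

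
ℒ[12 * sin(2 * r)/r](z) 12 * atan(2/z)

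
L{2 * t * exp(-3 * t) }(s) 2/(s + 3) ^2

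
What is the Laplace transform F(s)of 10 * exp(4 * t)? 10/(s - 4)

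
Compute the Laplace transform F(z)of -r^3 -6/z^4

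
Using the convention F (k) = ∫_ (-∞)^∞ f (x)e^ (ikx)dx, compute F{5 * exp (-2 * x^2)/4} 5 * sqrt (2) * sqrt (pi) * exp (-k^2/8)/8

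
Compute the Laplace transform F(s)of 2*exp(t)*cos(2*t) 2*(s - 1)/((s - 1)^2+4)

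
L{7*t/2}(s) 7/(2*s^2)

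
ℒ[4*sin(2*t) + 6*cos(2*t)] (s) 6*s/(s^2 + 4) + 8/(s^2 + 4)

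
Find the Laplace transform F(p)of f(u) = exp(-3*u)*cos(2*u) (p + 3)/((p + 3)^2 + 4)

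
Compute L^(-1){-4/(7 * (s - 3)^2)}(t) -4 * t * exp(3 * t)/7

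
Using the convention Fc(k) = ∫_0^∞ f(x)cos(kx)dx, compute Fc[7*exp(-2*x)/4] 7/(2*(k^2 + 4))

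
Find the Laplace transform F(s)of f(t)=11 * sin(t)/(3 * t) 11 * atan(1/s)/3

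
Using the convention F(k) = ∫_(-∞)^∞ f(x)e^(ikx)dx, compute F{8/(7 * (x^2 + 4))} 4 * pi * exp(-2 * Abs(k))/7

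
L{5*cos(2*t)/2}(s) 5*s/(2*(s^2 + 4))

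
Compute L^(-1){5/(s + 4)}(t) 5*exp(-4*t)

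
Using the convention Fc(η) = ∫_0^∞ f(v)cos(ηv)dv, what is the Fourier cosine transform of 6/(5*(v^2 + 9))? pi*exp(-3*η)/5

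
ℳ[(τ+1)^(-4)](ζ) gamma(ζ)*gamma(4 - ζ)/6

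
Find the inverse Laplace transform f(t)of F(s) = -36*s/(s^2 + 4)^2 -9*t*sin(2*t)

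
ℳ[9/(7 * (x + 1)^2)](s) -9 * pi * (s - 1)/(7 * sin(pi * s))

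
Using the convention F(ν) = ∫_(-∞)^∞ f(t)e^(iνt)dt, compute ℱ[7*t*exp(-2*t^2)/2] 7*sqrt(2)*I*sqrt(pi)*ν*exp(-ν^2/8)/16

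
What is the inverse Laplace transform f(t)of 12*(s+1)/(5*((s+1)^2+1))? 12*exp(-t)*cos(t)/5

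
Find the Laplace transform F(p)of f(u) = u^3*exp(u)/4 3/(2*(p - 1)^4)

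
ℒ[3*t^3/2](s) 9/s^4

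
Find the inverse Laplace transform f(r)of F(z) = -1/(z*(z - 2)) -exp(r)*sinh(r)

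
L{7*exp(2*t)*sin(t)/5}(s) 7/(5*((s - 2)^2 + 1))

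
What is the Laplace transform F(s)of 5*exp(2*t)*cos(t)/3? 5*(s - 2)/(3*((s - 2)^2 + 1))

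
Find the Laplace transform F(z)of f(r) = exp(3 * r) 1/(z - 3)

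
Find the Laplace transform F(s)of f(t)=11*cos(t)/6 11*s/(6*(s^2 + 1))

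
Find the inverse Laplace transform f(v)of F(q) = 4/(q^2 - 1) 4 * sinh(v)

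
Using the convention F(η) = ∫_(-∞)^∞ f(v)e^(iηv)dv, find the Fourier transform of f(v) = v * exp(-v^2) I * sqrt(pi) * η * exp(-η^2/4)/2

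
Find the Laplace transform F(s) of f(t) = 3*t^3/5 18/(5*s^4) 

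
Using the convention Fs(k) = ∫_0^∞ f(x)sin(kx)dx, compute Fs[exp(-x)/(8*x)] atan(k)/8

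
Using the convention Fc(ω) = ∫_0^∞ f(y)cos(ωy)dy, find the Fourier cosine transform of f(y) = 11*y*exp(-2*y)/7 11*(4 - ω^2)/(7*(ω^2+4)^2)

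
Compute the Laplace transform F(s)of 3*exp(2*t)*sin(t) 3/((s - 2)^2 + 1)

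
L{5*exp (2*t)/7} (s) 5/ (7*(s - 2))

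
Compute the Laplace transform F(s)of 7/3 7/(3*s)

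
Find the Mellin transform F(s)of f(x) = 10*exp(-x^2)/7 5*gamma(s/2)/7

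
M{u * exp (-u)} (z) gamma (z + 1)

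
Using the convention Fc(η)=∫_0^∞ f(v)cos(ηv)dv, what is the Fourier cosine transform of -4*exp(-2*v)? -8/(η^2+4)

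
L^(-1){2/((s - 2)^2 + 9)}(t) 2 * exp(2 * t) * sin(3 * t)/3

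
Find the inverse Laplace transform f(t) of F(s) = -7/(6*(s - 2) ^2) -7*t*exp(2*t) /6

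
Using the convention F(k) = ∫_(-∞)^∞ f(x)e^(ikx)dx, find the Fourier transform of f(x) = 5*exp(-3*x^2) 5*sqrt(3)*sqrt(pi)*exp(-k^2/12)/3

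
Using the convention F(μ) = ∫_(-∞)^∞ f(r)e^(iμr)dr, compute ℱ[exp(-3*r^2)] sqrt(3)*sqrt(pi)*exp(-μ^2/12)/3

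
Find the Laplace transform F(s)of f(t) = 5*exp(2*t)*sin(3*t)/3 5/((s - 2)^2 + 9)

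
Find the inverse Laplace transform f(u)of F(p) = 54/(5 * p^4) 9 * u^3/5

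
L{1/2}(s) 1/(2*s) 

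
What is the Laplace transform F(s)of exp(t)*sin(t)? 1/((s - 1)^2+1)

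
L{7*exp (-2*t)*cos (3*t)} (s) 7*(s + 2)/ ( (s + 2)^2 + 9)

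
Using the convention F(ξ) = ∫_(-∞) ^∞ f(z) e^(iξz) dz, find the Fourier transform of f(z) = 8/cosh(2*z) 4*pi/cosh(pi*ξ/4) 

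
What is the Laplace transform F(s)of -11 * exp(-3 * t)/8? -11/(8 * s + 24)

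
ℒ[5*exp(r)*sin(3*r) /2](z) 15/(2*((z - 1) ^2+9) ) 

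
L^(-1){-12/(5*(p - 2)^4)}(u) -2*u^3*exp(2*u)/5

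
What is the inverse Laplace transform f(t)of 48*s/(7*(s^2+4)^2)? 12*t*sin(2*t)/7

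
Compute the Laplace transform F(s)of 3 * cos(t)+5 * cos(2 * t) 5 * s/(s^2+4)+3 * s/(s^2+1)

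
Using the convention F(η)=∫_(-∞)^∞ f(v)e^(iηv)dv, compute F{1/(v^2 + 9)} pi*exp(-3*Abs(η))/3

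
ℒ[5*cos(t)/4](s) 5*s/(4*(s^2 + 1))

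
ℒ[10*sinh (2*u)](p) 20/ (p^2 - 4)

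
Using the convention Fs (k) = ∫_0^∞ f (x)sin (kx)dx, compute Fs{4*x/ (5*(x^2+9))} 2*pi*exp (-3*k)/5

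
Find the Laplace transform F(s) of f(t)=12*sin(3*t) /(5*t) 12*atan(3/s) /5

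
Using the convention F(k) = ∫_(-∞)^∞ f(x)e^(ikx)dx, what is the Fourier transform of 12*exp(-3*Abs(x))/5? 72/(5*(k^2 + 9))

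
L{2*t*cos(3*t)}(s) 2*(s^2 - 9)/(s^2+9)^2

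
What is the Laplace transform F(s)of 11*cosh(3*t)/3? 11*s/(3*(s^2 - 9))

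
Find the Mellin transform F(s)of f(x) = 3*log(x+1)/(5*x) -3*pi*csc(pi*s)/(5*s - 5)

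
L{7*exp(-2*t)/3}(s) 7/(3*(s+2))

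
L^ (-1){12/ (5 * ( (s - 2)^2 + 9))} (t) 4 * exp (2 * t) * sin (3 * t)/5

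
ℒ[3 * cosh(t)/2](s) 3 * s/(2 * (s^2-1))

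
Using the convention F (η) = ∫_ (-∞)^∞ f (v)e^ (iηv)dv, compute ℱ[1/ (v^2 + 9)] pi*exp (-3*Abs (η))/3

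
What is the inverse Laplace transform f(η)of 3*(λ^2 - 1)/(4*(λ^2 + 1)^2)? 3*η*cos(η)/4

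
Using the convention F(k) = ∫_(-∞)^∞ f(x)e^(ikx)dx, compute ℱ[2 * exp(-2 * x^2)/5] sqrt(2) * sqrt(pi) * exp(-k^2/8)/5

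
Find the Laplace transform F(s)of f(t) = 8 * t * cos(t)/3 8 * (s^2 - 1)/(3 * (s^2 + 1)^2)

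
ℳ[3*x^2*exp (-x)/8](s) 3*gamma (s+2)/8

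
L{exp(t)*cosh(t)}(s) (s - 1)/(s*(s - 2))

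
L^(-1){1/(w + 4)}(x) exp(-4 * x)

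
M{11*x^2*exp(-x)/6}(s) 11*gamma(s+2)/6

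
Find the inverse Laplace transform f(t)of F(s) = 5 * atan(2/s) 5 * sin(2 * t)/t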